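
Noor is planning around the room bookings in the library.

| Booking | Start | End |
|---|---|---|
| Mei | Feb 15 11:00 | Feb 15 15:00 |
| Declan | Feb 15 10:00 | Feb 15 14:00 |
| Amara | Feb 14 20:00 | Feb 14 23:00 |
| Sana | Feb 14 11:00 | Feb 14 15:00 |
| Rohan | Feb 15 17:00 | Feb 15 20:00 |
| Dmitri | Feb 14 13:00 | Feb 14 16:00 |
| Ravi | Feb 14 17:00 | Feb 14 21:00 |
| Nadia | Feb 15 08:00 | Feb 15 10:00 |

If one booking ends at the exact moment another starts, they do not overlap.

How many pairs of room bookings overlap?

Sorted by start: Sana, Dmitri, Ravi, Amara, Nadia, Declan, Mei, Rohan.
Dmitri starts before Sana ends → Sana and Dmitri overlap.
Ravi starts after Sana ends — done with Sana.
Ravi starts after Dmitri ends — done with Dmitri.
Amara starts before Ravi ends → Ravi and Amara overlap.
Nadia starts after Ravi ends — done with Ravi.
Nadia starts after Amara ends — done with Amara.
Declan starts exactly when Nadia ends (back-to-back, no overlap) — done with Nadia.
Mei starts before Declan ends → Declan and Mei overlap.
Rohan starts after Declan ends.
Rohan starts after Mei ends.
Overlapping pairs: Amara & Ravi, Declan & Mei, Dmitri & Sana — 3 in total.

3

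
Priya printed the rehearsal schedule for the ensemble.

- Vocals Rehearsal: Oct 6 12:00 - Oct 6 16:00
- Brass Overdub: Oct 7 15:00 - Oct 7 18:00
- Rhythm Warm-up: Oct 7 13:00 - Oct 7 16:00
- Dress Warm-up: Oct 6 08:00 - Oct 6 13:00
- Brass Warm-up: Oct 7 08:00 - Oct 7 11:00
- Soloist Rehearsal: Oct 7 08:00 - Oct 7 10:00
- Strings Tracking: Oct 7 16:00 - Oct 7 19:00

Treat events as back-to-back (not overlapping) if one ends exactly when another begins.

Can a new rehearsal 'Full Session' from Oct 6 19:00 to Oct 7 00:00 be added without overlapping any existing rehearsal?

Dress Warm-up: ends Oct 6 13:00 at or before Full Session starts Oct 6 19:00 → clear.
Vocals Rehearsal: ends Oct 6 16:00 at or before Full Session starts Oct 6 19:00 → clear.
Soloist Rehearsal: starts Oct 7 08:00 at or after Full Session ends Oct 7 00:00 → clear.
Brass Warm-up: starts Oct 7 08:00 at or after Full Session ends Oct 7 00:00 → clear.
Rhythm Warm-up: starts Oct 7 13:00 at or after Full Session ends Oct 7 00:00 → clear.
Brass Overdub: starts Oct 7 15:00 at or after Full Session ends Oct 7 00:00 → clear.
Strings Tracking: starts Oct 7 16:00 at or after Full Session ends Oct 7 00:00 → clear.

Yes — the slot is free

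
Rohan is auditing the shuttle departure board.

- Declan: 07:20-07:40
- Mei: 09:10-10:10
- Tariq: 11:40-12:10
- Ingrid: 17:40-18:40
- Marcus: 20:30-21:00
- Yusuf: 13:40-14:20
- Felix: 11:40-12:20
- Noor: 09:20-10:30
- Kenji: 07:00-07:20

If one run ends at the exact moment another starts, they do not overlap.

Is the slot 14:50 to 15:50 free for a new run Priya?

Yes — the slot is free

Kenji: ends 07:20 at or before Priya starts 14:50 → clear.
Declan: ends 07:40 at or before Priya starts 14:50 → clear.
Mei: ends 10:10 at or before Priya starts 14:50 → clear.
Noor: ends 10:30 at or before Priya starts 14:50 → clear.
Tariq: ends 12:10 at or before Priya starts 14:50 → clear.
Felix: ends 12:20 at or before Priya starts 14:50 → clear.
Yusuf: ends 14:20 at or before Priya starts 14:50 → clear.
Ingrid: starts 17:40 at or after Priya ends 15:50 → clear.
Marcus: starts 20:30 at or after Priya ends 15:50 → clear.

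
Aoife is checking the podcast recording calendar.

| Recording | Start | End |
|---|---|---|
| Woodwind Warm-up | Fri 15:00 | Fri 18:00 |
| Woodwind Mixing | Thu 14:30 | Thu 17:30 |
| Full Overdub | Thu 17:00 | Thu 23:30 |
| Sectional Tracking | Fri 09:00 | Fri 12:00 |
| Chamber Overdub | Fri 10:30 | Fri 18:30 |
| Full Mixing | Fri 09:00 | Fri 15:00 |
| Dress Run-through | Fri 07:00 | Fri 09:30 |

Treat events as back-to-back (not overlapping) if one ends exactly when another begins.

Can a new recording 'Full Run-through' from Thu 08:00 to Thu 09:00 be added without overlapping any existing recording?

Yes — the slot is free

Woodwind Mixing: starts Thu 14:30 at or after Full Run-through ends Thu 09:00 → clear.
Full Overdub: starts Thu 17:00 at or after Full Run-through ends Thu 09:00 → clear.
Dress Run-through: starts Fri 07:00 at or after Full Run-through ends Thu 09:00 → clear.
Sectional Tracking: starts Fri 09:00 at or after Full Run-through ends Thu 09:00 → clear.
Full Mixing: starts Fri 09:00 at or after Full Run-through ends Thu 09:00 → clear.
Chamber Overdub: starts Fri 10:30 at or after Full Run-through ends Thu 09:00 → clear.
Woodwind Warm-up: starts Fri 15:00 at or after Full Run-through ends Thu 09:00 → clear.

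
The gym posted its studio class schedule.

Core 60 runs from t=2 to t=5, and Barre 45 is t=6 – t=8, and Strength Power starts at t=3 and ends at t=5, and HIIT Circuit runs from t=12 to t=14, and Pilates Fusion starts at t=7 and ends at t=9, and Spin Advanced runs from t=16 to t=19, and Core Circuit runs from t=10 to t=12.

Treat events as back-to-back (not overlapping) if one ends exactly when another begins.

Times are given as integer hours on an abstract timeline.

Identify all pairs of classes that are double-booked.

Barre 45 & Pilates Fusion, Core 60 & Strength Power

Sorted by start: Core 60, Strength Power, Barre 45, Pilates Fusion, Core Circuit, HIIT Circuit, Spin Advanced.
Strength Power starts before Core 60 ends → Core 60 and Strength Power overlap.
Barre 45 starts after Core 60 ends, so Core 60 has no further overlaps.
Barre 45 starts after Strength Power ends, so Strength Power has no further overlaps.
Pilates Fusion starts before Barre 45 ends → Barre 45 and Pilates Fusion overlap.
Core Circuit starts after Barre 45 ends, so Barre 45 has no further overlaps.
Core Circuit starts after Pilates Fusion ends, so Pilates Fusion has no further overlaps.
HIIT Circuit starts exactly when Core Circuit ends (back-to-back, no overlap), so Core Circuit has no further overlaps.
Spin Advanced starts after HIIT Circuit ends.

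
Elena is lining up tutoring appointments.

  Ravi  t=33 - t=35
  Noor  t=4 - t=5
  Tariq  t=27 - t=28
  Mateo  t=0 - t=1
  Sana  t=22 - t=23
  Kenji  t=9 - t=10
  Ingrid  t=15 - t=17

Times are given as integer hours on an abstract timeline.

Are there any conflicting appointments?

Two intervals overlap when each starts before the other ends.
Sorted by start: Mateo, Noor, Kenji, Ingrid, Sana, Tariq, Ravi.
Noor starts after Mateo ends — done with Mateo.
Kenji starts after Noor ends — done with Noor.
Ingrid starts after Kenji ends — done with Kenji.
Sana starts after Ingrid ends — done with Ingrid.
Tariq starts after Sana ends — done with Sana.
Ravi starts after Tariq ends.
Every pair is clear; the schedule has no overlaps.

No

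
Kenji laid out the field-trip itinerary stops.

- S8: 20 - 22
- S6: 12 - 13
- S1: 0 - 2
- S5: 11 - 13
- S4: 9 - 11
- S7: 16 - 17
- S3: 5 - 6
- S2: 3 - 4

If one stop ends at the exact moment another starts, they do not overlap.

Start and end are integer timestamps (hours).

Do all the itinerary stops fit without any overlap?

Sorted by start: S1, S2, S3, S4, S5, S6, S7, S8.
S2 starts after S1 ends, so nothing later overlaps S1 either.
S3 starts after S2 ends, so nothing later overlaps S2 either.
S4 starts after S3 ends, so nothing later overlaps S3 either.
S5 starts exactly when S4 ends (back-to-back, no overlap), so nothing later overlaps S4 either.
S6 starts before S5 ends → S5 and S6 overlap.
That's a conflict, so the schedule is not conflict-free.

No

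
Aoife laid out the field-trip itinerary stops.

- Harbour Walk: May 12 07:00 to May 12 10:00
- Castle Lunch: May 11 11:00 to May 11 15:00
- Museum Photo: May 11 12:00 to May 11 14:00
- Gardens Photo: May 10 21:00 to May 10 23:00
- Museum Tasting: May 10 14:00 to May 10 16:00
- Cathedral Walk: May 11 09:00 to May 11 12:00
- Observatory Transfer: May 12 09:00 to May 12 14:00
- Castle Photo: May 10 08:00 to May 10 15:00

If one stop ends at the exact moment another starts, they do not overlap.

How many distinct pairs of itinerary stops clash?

4

Two intervals overlap when each starts before the other ends.
Sorted by start: Castle Photo, Museum Tasting, Gardens Photo, Cathedral Walk, Castle Lunch, Museum Photo, Harbour Walk, Observatory Transfer.
Museum Tasting starts before Castle Photo ends → Castle Photo and Museum Tasting overlap.
Gardens Photo starts after Castle Photo ends, so Castle Photo has no further overlaps.
Gardens Photo starts after Museum Tasting ends, so Museum Tasting has no further overlaps.
Cathedral Walk starts after Gardens Photo ends, so Gardens Photo has no further overlaps.
Castle Lunch starts before Cathedral Walk ends → Cathedral Walk and Castle Lunch overlap.
Museum Photo starts exactly when Cathedral Walk ends (back-to-back, no overlap), so Cathedral Walk has no further overlaps.
Museum Photo starts before Castle Lunch ends → Castle Lunch and Museum Photo overlap.
Harbour Walk starts after Castle Lunch ends, so Castle Lunch has no further overlaps.
Harbour Walk starts after Museum Photo ends, so Museum Photo has no further overlaps.
Observatory Transfer starts before Harbour Walk ends → Harbour Walk and Observatory Transfer overlap.
Overlapping pairs: Castle Lunch & Cathedral Walk, Castle Lunch & Museum Photo, Castle Photo & Museum Tasting, Harbour Walk & Observatory Transfer — 4 in total.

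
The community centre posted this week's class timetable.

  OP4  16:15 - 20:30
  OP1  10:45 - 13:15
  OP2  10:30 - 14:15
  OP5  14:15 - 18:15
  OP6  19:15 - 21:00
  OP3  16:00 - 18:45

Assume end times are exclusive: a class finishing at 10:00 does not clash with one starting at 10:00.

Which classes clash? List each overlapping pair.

Two intervals overlap when each starts before the other ends.
Sorted by start: OP2, OP1, OP5, OP3, OP4, OP6.
OP1 starts before OP2 ends → OP2 and OP1 overlap.
OP5 starts exactly when OP2 ends (back-to-back, no overlap), so nothing later overlaps OP2 either.
OP5 starts after OP1 ends, so nothing later overlaps OP1 either.
OP3 starts before OP5 ends → OP5 and OP3 overlap.
OP4 starts before OP5 ends → OP5 and OP4 overlap.
OP6 starts after OP5 ends.
OP4 starts before OP3 ends → OP3 and OP4 overlap.
OP6 starts after OP3 ends.
OP6 starts before OP4 ends → OP4 and OP6 overlap.

OP1 & OP2, OP3 & OP4, OP3 & OP5, OP4 & OP5, OP4 & OP6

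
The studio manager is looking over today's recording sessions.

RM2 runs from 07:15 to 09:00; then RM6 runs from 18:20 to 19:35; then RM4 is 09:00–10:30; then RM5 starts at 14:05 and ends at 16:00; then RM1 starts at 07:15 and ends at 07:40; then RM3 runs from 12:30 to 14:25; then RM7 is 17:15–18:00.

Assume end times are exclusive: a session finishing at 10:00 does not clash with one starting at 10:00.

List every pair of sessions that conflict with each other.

Sorted by start: RM1, RM2, RM4, RM3, RM5, RM7, RM6.
RM2 starts before RM1 ends → RM1 and RM2 overlap.
RM4 starts after RM1 ends; RM1 is clear from here.
RM4 starts exactly when RM2 ends (back-to-back, no overlap); RM2 is clear from here.
RM3 starts after RM4 ends; RM4 is clear from here.
RM5 starts before RM3 ends → RM3 and RM5 overlap.
RM7 starts after RM3 ends; RM3 is clear from here.
RM7 starts after RM5 ends; RM5 is clear from here.
RM6 starts after RM7 ends.

RM1 & RM2, RM3 & RM5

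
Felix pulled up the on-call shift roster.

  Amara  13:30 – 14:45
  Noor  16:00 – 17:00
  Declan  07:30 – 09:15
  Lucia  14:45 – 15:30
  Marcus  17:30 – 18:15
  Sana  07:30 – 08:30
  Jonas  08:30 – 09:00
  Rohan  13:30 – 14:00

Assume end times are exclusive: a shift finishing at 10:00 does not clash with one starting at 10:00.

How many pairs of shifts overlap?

3

Sorted by start: Declan, Sana, Jonas, Amara, Rohan, Lucia, Noor, Marcus.
Sana starts before Declan ends → Declan and Sana overlap.
Jonas starts before Declan ends → Declan and Jonas overlap.
Amara starts after Declan ends; Declan is clear from here.
Jonas starts exactly when Sana ends (back-to-back, no overlap); Sana is clear from here.
Amara starts after Jonas ends; Jonas is clear from here.
Rohan starts before Amara ends → Amara and Rohan overlap.
Lucia starts exactly when Amara ends (back-to-back, no overlap); Amara is clear from here.
Lucia starts after Rohan ends; Rohan is clear from here.
Noor starts after Lucia ends; Lucia is clear from here.
Marcus starts after Noor ends.
Overlapping pairs: Amara & Rohan, Declan & Jonas, Declan & Sana — 3 in total.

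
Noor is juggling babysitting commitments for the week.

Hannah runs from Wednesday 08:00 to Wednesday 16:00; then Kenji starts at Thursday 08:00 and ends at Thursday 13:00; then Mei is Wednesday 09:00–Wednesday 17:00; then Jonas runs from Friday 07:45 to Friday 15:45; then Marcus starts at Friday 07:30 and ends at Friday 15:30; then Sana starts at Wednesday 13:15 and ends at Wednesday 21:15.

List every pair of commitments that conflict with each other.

Sorted by start: Hannah, Mei, Sana, Kenji, Marcus, Jonas.
Mei starts before Hannah ends → Hannah and Mei overlap.
Sana starts before Hannah ends → Hannah and Sana overlap.
Kenji starts after Hannah ends, so Hannah has no further overlaps.
Sana starts before Mei ends → Mei and Sana overlap.
Kenji starts after Mei ends, so Mei has no further overlaps.
Kenji starts after Sana ends, so Sana has no further overlaps.
Marcus starts after Kenji ends, so Kenji has no further overlaps.
Jonas starts before Marcus ends → Marcus and Jonas overlap.

Hannah & Mei, Hannah & Sana, Jonas & Marcus, Mei & Sana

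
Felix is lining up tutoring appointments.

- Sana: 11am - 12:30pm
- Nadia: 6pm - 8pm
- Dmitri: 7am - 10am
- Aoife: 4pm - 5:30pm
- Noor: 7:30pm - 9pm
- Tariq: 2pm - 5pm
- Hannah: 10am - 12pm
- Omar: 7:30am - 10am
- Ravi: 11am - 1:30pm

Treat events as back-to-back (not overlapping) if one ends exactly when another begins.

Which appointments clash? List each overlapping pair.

Sorted by start: Dmitri, Omar, Hannah, Ravi, Sana, Tariq, Aoife, Nadia, Noor.
Omar starts before Dmitri ends → Dmitri and Omar overlap.
Hannah starts exactly when Dmitri ends (back-to-back, no overlap) — done with Dmitri.
Hannah starts exactly when Omar ends (back-to-back, no overlap) — done with Omar.
Ravi starts before Hannah ends → Hannah and Ravi overlap.
Sana starts before Hannah ends → Hannah and Sana overlap.
Tariq starts after Hannah ends — done with Hannah.
Sana starts before Ravi ends → Ravi and Sana overlap.
Tariq starts after Ravi ends — done with Ravi.
Tariq starts after Sana ends — done with Sana.
Aoife starts before Tariq ends → Tariq and Aoife overlap.
Nadia starts after Tariq ends — done with Tariq.
Nadia starts after Aoife ends — done with Aoife.
Noor starts before Nadia ends → Nadia and Noor overlap.

Aoife & Tariq, Dmitri & Omar, Hannah & Ravi, Hannah & Sana, Nadia & Noor, Ravi & Sana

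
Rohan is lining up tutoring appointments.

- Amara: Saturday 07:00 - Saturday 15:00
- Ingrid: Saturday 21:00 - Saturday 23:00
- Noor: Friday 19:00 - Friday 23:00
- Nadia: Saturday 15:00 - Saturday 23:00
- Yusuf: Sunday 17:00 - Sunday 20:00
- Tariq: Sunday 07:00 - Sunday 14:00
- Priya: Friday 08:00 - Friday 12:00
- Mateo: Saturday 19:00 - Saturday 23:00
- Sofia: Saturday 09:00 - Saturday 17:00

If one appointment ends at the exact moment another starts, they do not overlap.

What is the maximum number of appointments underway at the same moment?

Sort all start/end points and keep a running count:
Friday 08:00 start Priya → 1
Friday 12:00 end Priya → 0
Friday 19:00 start Noor → 1
Friday 23:00 end Noor → 0
Saturday 07:00 start Amara → 1
Saturday 09:00 start Sofia → 2
Saturday 15:00 end Amara → 1
Saturday 15:00 start Nadia → 2
Saturday 17:00 end Sofia → 1
Saturday 19:00 start Mateo → 2
Saturday 21:00 start Ingrid → 3
Saturday 23:00 end Ingrid → 2
Saturday 23:00 end Mateo → 1
Saturday 23:00 end Nadia → 0
Sunday 07:00 start Tariq → 1
Sunday 14:00 end Tariq → 0
Sunday 17:00 start Yusuf → 1
Sunday 20:00 end Yusuf → 0
Peak is 3, at Saturday 21:00 (Ingrid, Mateo, Nadia).

3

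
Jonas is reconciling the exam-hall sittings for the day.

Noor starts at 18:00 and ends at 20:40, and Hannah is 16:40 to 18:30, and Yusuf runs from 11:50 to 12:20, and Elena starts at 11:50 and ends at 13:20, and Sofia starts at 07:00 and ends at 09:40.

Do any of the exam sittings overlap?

Sorted by start: Sofia, Yusuf, Elena, Hannah, Noor.
Yusuf starts after Sofia ends, so nothing later overlaps Sofia either.
Elena starts before Yusuf ends → Yusuf and Elena overlap.
That's a conflict, so the schedule is not conflict-free.

Yes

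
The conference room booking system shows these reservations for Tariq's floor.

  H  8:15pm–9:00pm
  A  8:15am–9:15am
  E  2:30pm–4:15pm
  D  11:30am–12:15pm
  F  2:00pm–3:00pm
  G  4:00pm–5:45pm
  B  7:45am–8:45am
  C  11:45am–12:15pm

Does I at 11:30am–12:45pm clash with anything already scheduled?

B: ends 8:45am at or before I starts 11:30am → clear.
A: ends 9:15am at or before I starts 11:30am → clear.
D: starts 11:30am before I ends 12:45pm, and ends 12:15pm after I starts 11:30am → overlap.
C: starts 11:45am before I ends 12:45pm, and ends 12:15pm after I starts 11:30am → overlap.
F: starts 2:00pm at or after I ends 12:45pm → clear.
E: starts 2:30pm at or after I ends 12:45pm → clear.
G: starts 4:00pm at or after I ends 12:45pm → clear.
H: starts 8:15pm at or after I ends 12:45pm → clear.
I overlaps C, D.

Yes — it overlaps C, D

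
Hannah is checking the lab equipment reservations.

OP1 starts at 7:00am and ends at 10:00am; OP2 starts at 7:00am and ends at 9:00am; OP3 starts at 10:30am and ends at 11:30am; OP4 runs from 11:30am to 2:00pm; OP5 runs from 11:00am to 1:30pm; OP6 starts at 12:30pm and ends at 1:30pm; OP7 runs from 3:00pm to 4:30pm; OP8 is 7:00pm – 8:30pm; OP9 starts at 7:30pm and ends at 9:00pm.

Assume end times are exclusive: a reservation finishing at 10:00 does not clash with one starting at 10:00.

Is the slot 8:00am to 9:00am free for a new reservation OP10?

OP1: starts 7:00am before OP10 ends 9:00am, and ends 10:00am after OP10 starts 8:00am → overlap.
OP2: starts 7:00am before OP10 ends 9:00am, and ends 9:00am after OP10 starts 8:00am → overlap.
OP3: starts 10:30am at or after OP10 ends 9:00am → clear.
OP5: starts 11:00am at or after OP10 ends 9:00am → clear.
OP4: starts 11:30am at or after OP10 ends 9:00am → clear.
OP6: starts 12:30pm at or after OP10 ends 9:00am → clear.
OP7: starts 3:00pm at or after OP10 ends 9:00am → clear.
OP8: starts 7:00pm at or after OP10 ends 9:00am → clear.
OP9: starts 7:30pm at or after OP10 ends 9:00am → clear.
OP10 overlaps OP1, OP2.

No — it overlaps OP1, OP2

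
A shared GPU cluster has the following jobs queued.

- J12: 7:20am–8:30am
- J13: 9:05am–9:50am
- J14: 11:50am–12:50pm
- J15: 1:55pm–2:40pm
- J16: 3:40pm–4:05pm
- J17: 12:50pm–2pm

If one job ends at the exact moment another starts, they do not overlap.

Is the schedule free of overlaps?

Two intervals overlap when each starts before the other ends.
Sorted by start: J12, J13, J14, J17, J15, J16.
J13 starts after J12 ends, so nothing later overlaps J12 either.
J14 starts after J13 ends, so nothing later overlaps J13 either.
J17 starts exactly when J14 ends (back-to-back, no overlap), so nothing later overlaps J14 either.
J15 starts before J17 ends → J17 and J15 overlap.
That's a conflict, so the schedule is not conflict-free.

No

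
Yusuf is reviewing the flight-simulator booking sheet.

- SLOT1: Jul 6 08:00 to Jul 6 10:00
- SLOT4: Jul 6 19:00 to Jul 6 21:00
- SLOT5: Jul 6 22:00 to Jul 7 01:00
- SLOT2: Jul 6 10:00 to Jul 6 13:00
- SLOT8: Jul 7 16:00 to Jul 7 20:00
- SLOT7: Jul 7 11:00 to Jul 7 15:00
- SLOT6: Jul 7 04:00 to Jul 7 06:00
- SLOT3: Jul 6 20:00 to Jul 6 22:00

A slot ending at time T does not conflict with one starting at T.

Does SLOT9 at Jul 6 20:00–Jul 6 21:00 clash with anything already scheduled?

SLOT1: ends Jul 6 10:00 at or before SLOT9 starts Jul 6 20:00 → clear.
SLOT2: ends Jul 6 13:00 at or before SLOT9 starts Jul 6 20:00 → clear.
SLOT4: starts Jul 6 19:00 before SLOT9 ends Jul 6 21:00, and ends Jul 6 21:00 after SLOT9 starts Jul 6 20:00 → overlap.
SLOT3: starts Jul 6 20:00 before SLOT9 ends Jul 6 21:00, and ends Jul 6 22:00 after SLOT9 starts Jul 6 20:00 → overlap.
SLOT5: starts Jul 6 22:00 at or after SLOT9 ends Jul 6 21:00 → clear.
SLOT6: starts Jul 7 04:00 at or after SLOT9 ends Jul 6 21:00 → clear.
SLOT7: starts Jul 7 11:00 at or after SLOT9 ends Jul 6 21:00 → clear.
SLOT8: starts Jul 7 16:00 at or after SLOT9 ends Jul 6 21:00 → clear.
SLOT9 overlaps SLOT3, SLOT4.

Yes — it overlaps SLOT3, SLOT4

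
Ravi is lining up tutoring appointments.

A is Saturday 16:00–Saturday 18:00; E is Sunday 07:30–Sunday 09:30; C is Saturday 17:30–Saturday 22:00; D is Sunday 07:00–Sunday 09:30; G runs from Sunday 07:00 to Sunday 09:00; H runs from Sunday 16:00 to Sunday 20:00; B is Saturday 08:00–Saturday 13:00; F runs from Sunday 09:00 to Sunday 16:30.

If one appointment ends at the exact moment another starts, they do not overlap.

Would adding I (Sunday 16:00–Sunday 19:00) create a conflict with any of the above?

Yes — it overlaps F, H

B: ends Saturday 13:00 at or before I starts Sunday 16:00 → clear.
A: ends Saturday 18:00 at or before I starts Sunday 16:00 → clear.
C: ends Saturday 22:00 at or before I starts Sunday 16:00 → clear.
D: ends Sunday 09:30 at or before I starts Sunday 16:00 → clear.
G: ends Sunday 09:00 at or before I starts Sunday 16:00 → clear.
E: ends Sunday 09:30 at or before I starts Sunday 16:00 → clear.
F: starts Sunday 09:00 before I ends Sunday 19:00, and ends Sunday 16:30 after I starts Sunday 16:00 → overlap.
H: starts Sunday 16:00 before I ends Sunday 19:00, and ends Sunday 20:00 after I starts Sunday 16:00 → overlap.
I overlaps F, H.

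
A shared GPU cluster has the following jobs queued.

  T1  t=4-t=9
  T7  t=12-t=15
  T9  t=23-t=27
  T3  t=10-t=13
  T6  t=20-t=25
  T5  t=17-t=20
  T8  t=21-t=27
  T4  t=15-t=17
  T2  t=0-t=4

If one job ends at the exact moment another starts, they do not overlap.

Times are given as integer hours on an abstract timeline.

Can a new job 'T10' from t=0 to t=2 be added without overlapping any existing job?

No — it overlaps T2

T2: starts t=0 before T10 ends t=2, and ends t=4 after T10 starts t=0 → overlap.
T1: starts t=4 at or after T10 ends t=2 → clear.
T3: starts t=10 at or after T10 ends t=2 → clear.
T7: starts t=12 at or after T10 ends t=2 → clear.
T4: starts t=15 at or after T10 ends t=2 → clear.
T5: starts t=17 at or after T10 ends t=2 → clear.
T6: starts t=20 at or after T10 ends t=2 → clear.
T8: starts t=21 at or after T10 ends t=2 → clear.
T9: starts t=23 at or after T10 ends t=2 → clear.
T10 overlaps T2.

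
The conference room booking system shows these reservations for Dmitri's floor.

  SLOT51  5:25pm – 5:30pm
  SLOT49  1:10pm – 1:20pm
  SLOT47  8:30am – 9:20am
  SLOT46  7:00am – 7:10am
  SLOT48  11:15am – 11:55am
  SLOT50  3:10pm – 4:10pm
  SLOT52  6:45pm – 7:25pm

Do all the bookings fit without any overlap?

Sorted by start: SLOT46, SLOT47, SLOT48, SLOT49, SLOT50, SLOT51, SLOT52.
SLOT47 starts after SLOT46 ends, so SLOT46 has no further overlaps.
SLOT48 starts after SLOT47 ends, so SLOT47 has no further overlaps.
SLOT49 starts after SLOT48 ends, so SLOT48 has no further overlaps.
SLOT50 starts after SLOT49 ends, so SLOT49 has no further overlaps.
SLOT51 starts after SLOT50 ends, so SLOT50 has no further overlaps.
SLOT52 starts after SLOT51 ends.
Every pair is clear; the schedule has no overlaps.

Yes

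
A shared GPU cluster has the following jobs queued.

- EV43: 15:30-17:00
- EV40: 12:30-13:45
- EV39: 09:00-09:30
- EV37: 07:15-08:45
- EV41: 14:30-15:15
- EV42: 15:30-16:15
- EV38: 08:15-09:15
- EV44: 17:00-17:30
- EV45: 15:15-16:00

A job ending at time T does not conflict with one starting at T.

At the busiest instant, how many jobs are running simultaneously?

3

Walk through starts and ends in time order (an end at T is processed before a start at T):
07:15 start EV37 → 1
08:15 start EV38 → 2
08:45 end EV37 → 1
09:00 start EV39 → 2
09:15 end EV38 → 1
09:30 end EV39 → 0
12:30 start EV40 → 1
13:45 end EV40 → 0
14:30 start EV41 → 1
15:15 end EV41 → 0
15:15 start EV45 → 1
15:30 start EV42 → 2
15:30 start EV43 → 3
16:00 end EV45 → 2
16:15 end EV42 → 1
17:00 end EV43 → 0
17:00 start EV44 → 1
17:30 end EV44 → 0
Peak is 3, at 15:30 (EV42, EV43, EV45).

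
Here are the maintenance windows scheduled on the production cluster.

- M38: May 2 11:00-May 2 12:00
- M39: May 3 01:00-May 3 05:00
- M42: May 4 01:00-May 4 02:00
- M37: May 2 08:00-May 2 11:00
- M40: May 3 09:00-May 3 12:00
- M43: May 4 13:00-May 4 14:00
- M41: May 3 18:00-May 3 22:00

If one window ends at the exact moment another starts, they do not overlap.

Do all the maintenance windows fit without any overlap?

Yes

Sorted by start: M37, M38, M39, M40, M41, M42, M43.
M38 starts exactly when M37 ends (back-to-back, no overlap), so M37 has no further overlaps.
M39 starts after M38 ends, so M38 has no further overlaps.
M40 starts after M39 ends, so M39 has no further overlaps.
M41 starts after M40 ends, so M40 has no further overlaps.
M42 starts after M41 ends, so M41 has no further overlaps.
M43 starts after M42 ends.
Every pair is clear; the schedule has no overlaps.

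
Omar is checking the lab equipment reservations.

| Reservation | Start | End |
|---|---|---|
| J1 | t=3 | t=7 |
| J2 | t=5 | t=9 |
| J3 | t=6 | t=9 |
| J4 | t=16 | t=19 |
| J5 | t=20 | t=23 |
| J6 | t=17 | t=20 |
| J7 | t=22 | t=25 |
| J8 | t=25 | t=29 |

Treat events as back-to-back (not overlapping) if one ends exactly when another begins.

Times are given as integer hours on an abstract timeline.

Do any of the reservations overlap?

Sorted by start: J1, J2, J3, J4, J6, J5, J7, J8.
J2 starts before J1 ends → J1 and J2 overlap.
That's a conflict, so the schedule is not conflict-free.

Yes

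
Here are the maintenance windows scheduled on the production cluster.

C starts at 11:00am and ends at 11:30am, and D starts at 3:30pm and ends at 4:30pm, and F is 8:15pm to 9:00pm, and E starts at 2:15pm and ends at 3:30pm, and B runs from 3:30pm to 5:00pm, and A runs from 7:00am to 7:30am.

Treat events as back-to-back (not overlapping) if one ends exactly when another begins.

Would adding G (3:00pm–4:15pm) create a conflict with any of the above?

A: ends 7:30am at or before G starts 3:00pm → clear.
C: ends 11:30am at or before G starts 3:00pm → clear.
E: starts 2:15pm before G ends 4:15pm, and ends 3:30pm after G starts 3:00pm → overlap.
B: starts 3:30pm before G ends 4:15pm, and ends 5:00pm after G starts 3:00pm → overlap.
D: starts 3:30pm before G ends 4:15pm, and ends 4:30pm after G starts 3:00pm → overlap.
F: starts 8:15pm at or after G ends 4:15pm → clear.
G overlaps B, D, E.

Yes — it overlaps B, D, E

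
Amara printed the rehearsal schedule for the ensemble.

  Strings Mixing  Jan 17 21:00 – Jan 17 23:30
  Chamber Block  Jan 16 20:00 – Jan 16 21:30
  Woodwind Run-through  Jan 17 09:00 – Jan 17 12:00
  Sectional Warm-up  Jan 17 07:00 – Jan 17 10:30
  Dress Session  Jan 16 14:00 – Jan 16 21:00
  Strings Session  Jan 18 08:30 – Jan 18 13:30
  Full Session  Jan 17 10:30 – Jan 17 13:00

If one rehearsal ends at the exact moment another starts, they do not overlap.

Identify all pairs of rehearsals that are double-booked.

Sorted by start: Dress Session, Chamber Block, Sectional Warm-up, Woodwind Run-through, Full Session, Strings Mixing, Strings Session.
Chamber Block starts before Dress Session ends → Dress Session and Chamber Block overlap.
Sectional Warm-up starts after Dress Session ends — done with Dress Session.
Sectional Warm-up starts after Chamber Block ends — done with Chamber Block.
Woodwind Run-through starts before Sectional Warm-up ends → Sectional Warm-up and Woodwind Run-through overlap.
Full Session starts exactly when Sectional Warm-up ends (back-to-back, no overlap) — done with Sectional Warm-up.
Full Session starts before Woodwind Run-through ends → Woodwind Run-through and Full Session overlap.
Strings Mixing starts after Woodwind Run-through ends — done with Woodwind Run-through.
Strings Mixing starts after Full Session ends — done with Full Session.
Strings Session starts after Strings Mixing ends.

Chamber Block & Dress Session, Full Session & Woodwind Run-through, Sectional Warm-up & Woodwind Run-through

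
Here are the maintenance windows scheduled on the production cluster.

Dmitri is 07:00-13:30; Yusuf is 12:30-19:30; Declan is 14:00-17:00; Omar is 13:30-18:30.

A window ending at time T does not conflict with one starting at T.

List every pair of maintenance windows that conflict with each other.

Declan & Omar, Declan & Yusuf, Dmitri & Yusuf, Omar & Yusuf

Sorted by start: Dmitri, Yusuf, Omar, Declan.
Yusuf starts before Dmitri ends → Dmitri and Yusuf overlap.
Omar starts exactly when Dmitri ends (back-to-back, no overlap); Dmitri is clear from here.
Omar starts before Yusuf ends → Yusuf and Omar overlap.
Declan starts before Yusuf ends → Yusuf and Declan overlap.
Declan starts before Omar ends → Omar and Declan overlap.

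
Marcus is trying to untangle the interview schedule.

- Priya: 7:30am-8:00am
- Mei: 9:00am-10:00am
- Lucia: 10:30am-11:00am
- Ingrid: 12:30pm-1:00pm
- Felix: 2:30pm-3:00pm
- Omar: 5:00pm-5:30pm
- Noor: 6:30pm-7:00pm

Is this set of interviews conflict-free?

Yes

Sorted by start: Priya, Mei, Lucia, Ingrid, Felix, Omar, Noor.
Mei starts after Priya ends, so nothing later overlaps Priya either.
Lucia starts after Mei ends, so nothing later overlaps Mei either.
Ingrid starts after Lucia ends, so nothing later overlaps Lucia either.
Felix starts after Ingrid ends, so nothing later overlaps Ingrid either.
Omar starts after Felix ends, so nothing later overlaps Felix either.
Noor starts after Omar ends.
Every pair is clear; the schedule has no overlaps.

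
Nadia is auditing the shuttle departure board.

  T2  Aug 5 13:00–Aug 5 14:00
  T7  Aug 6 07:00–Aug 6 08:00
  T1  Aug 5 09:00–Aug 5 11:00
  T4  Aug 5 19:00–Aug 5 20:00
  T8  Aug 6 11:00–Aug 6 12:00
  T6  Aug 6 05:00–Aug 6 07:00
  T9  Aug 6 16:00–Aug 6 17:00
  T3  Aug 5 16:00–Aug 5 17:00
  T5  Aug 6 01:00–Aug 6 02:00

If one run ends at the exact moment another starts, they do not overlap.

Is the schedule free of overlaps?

Sorted by start: T1, T2, T3, T4, T5, T6, T7, T8, T9.
T2 starts after T1 ends, so T1 has no further overlaps.
T3 starts after T2 ends, so T2 has no further overlaps.
T4 starts after T3 ends, so T3 has no further overlaps.
T5 starts after T4 ends, so T4 has no further overlaps.
T6 starts after T5 ends, so T5 has no further overlaps.
T7 starts exactly when T6 ends (back-to-back, no overlap), so T6 has no further overlaps.
T8 starts after T7 ends, so T7 has no further overlaps.
T9 starts after T8 ends.
Every pair is clear; the schedule has no overlaps.

Yes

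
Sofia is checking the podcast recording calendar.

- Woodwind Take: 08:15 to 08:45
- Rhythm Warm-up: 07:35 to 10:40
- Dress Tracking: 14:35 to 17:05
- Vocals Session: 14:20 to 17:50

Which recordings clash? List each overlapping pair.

Dress Tracking & Vocals Session, Rhythm Warm-up & Woodwind Take

Sorted by start: Rhythm Warm-up, Woodwind Take, Vocals Session, Dress Tracking.
Woodwind Take starts before Rhythm Warm-up ends → Rhythm Warm-up and Woodwind Take overlap.
Vocals Session starts after Rhythm Warm-up ends, so Rhythm Warm-up has no further overlaps.
Vocals Session starts after Woodwind Take ends, so Woodwind Take has no further overlaps.
Dress Tracking starts before Vocals Session ends → Vocals Session and Dress Tracking overlap.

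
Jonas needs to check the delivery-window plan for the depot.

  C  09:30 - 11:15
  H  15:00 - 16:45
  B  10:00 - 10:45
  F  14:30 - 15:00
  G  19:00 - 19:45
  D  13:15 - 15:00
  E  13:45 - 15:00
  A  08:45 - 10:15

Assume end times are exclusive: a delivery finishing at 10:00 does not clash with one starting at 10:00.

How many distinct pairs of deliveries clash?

6

Two intervals overlap when each starts before the other ends.
Sorted by start: A, C, B, D, E, F, H, G.
C starts before A ends → A and C overlap.
B starts before A ends → A and B overlap.
D starts after A ends, so nothing later overlaps A either.
B starts before C ends → C and B overlap.
D starts after C ends, so nothing later overlaps C either.
D starts after B ends, so nothing later overlaps B either.
E starts before D ends → D and E overlap.
F starts before D ends → D and F overlap.
H starts exactly when D ends (back-to-back, no overlap), so nothing later overlaps D either.
F starts before E ends → E and F overlap.
H starts exactly when E ends (back-to-back, no overlap), so nothing later overlaps E either.
H starts exactly when F ends (back-to-back, no overlap), so nothing later overlaps F either.
G starts after H ends.
Overlapping pairs: A & B, A & C, B & C, D & E, D & F, E & F — 6 in total.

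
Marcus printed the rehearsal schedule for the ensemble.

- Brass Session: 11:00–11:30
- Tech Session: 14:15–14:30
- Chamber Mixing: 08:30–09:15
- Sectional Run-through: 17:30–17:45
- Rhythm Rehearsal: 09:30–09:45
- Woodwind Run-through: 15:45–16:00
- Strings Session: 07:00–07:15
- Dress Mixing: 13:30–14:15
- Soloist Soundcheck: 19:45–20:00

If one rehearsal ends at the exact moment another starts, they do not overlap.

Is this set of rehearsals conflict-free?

Yes

Check each pair: they overlap iff neither finishes before the other starts.
Sorted by start: Strings Session, Chamber Mixing, Rhythm Rehearsal, Brass Session, Dress Mixing, Tech Session, Woodwind Run-through, Sectional Run-through, Soloist Soundcheck.
Chamber Mixing starts after Strings Session ends, so Strings Session has no further overlaps.
Rhythm Rehearsal starts after Chamber Mixing ends, so Chamber Mixing has no further overlaps.
Brass Session starts after Rhythm Rehearsal ends, so Rhythm Rehearsal has no further overlaps.
Dress Mixing starts after Brass Session ends, so Brass Session has no further overlaps.
Tech Session starts exactly when Dress Mixing ends (back-to-back, no overlap), so Dress Mixing has no further overlaps.
Woodwind Run-through starts after Tech Session ends, so Tech Session has no further overlaps.
Sectional Run-through starts after Woodwind Run-through ends, so Woodwind Run-through has no further overlaps.
Soloist Soundcheck starts after Sectional Run-through ends.
Every pair is clear; the schedule has no overlaps.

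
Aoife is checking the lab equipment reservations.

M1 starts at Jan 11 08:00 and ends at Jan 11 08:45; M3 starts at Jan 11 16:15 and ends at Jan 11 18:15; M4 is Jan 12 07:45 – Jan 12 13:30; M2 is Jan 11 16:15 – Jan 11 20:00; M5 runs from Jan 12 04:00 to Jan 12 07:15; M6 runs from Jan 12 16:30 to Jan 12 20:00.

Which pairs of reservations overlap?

Sorted by start: M1, M2, M3, M5, M4, M6.
M2 starts after M1 ends, so M1 has no further overlaps.
M3 starts before M2 ends → M2 and M3 overlap.
M5 starts after M2 ends, so M2 has no further overlaps.
M5 starts after M3 ends, so M3 has no further overlaps.
M4 starts after M5 ends, so M5 has no further overlaps.
M6 starts after M4 ends.

M2 & M3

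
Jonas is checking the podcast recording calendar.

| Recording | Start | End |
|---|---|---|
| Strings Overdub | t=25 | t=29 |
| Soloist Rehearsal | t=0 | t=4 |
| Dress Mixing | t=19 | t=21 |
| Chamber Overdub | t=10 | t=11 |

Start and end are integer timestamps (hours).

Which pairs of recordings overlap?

Two intervals overlap when each starts before the other ends.
Sorted by start: Soloist Rehearsal, Chamber Overdub, Dress Mixing, Strings Overdub.
Chamber Overdub starts after Soloist Rehearsal ends, so Soloist Rehearsal has no further overlaps.
Dress Mixing starts after Chamber Overdub ends, so Chamber Overdub has no further overlaps.
Strings Overdub starts after Dress Mixing ends.

no conflicts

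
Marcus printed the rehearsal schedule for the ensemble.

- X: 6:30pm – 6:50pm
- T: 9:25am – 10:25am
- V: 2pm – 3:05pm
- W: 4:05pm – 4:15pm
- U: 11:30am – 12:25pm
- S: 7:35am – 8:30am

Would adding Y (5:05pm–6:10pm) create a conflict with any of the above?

No — it doesn't clash with anything

S: ends 8:30am at or before Y starts 5:05pm → clear.
T: ends 10:25am at or before Y starts 5:05pm → clear.
U: ends 12:25pm at or before Y starts 5:05pm → clear.
V: ends 3:05pm at or before Y starts 5:05pm → clear.
W: ends 4:15pm at or before Y starts 5:05pm → clear.
X: starts 6:30pm at or after Y ends 6:10pm → clear.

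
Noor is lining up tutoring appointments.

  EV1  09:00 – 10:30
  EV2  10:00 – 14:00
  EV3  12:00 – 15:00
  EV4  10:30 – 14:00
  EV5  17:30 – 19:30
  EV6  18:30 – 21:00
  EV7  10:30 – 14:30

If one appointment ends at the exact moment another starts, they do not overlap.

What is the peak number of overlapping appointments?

4

Walk through starts and ends in time order (an end at T is processed before a start at T):
09:00 start EV1 → 1
10:00 start EV2 → 2
10:30 end EV1 → 1
10:30 start EV4 → 2
10:30 start EV7 → 3
12:00 start EV3 → 4
14:00 end EV2 → 3
14:00 end EV4 → 2
14:30 end EV7 → 1
15:00 end EV3 → 0
17:30 start EV5 → 1
18:30 start EV6 → 2
19:30 end EV5 → 1
21:00 end EV6 → 0
Peak is 4, at 12:00 (EV2, EV3, EV4, EV7).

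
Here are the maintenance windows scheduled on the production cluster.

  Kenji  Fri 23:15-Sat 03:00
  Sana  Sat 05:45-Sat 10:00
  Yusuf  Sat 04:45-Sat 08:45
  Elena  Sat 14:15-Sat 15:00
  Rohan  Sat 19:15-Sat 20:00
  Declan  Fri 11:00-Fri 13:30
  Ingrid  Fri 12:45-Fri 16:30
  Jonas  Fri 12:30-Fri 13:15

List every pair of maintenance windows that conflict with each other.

Sorted by start: Declan, Jonas, Ingrid, Kenji, Yusuf, Sana, Elena, Rohan.
Jonas starts before Declan ends → Declan and Jonas overlap.
Ingrid starts before Declan ends → Declan and Ingrid overlap.
Kenji starts after Declan ends, so Declan has no further overlaps.
Ingrid starts before Jonas ends → Jonas and Ingrid overlap.
Kenji starts after Jonas ends, so Jonas has no further overlaps.
Kenji starts after Ingrid ends, so Ingrid has no further overlaps.
Yusuf starts after Kenji ends, so Kenji has no further overlaps.
Sana starts before Yusuf ends → Yusuf and Sana overlap.
Elena starts after Yusuf ends, so Yusuf has no further overlaps.
Elena starts after Sana ends, so Sana has no further overlaps.
Rohan starts after Elena ends.

Declan & Ingrid, Declan & Jonas, Ingrid & Jonas, Sana & Yusuf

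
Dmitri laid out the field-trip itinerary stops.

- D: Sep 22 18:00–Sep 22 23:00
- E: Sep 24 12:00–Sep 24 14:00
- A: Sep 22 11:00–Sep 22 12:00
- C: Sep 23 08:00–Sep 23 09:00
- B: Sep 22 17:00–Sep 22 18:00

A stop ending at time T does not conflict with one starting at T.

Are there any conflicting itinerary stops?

Two intervals overlap when each starts before the other ends.
Sorted by start: A, B, D, C, E.
B starts after A ends, so A has no further overlaps.
D starts exactly when B ends (back-to-back, no overlap), so B has no further overlaps.
C starts after D ends, so D has no further overlaps.
E starts after C ends.
Every pair is clear; the schedule has no overlaps.

No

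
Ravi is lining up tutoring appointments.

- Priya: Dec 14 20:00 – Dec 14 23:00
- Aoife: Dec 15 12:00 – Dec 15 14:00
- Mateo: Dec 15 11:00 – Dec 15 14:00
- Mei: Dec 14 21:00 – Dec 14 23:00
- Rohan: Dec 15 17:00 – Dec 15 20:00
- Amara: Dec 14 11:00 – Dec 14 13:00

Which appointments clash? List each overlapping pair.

Aoife & Mateo, Mei & Priya

Two intervals overlap when each starts before the other ends.
Sorted by start: Amara, Priya, Mei, Mateo, Aoife, Rohan.
Priya starts after Amara ends, so nothing later overlaps Amara either.
Mei starts before Priya ends → Priya and Mei overlap.
Mateo starts after Priya ends, so nothing later overlaps Priya either.
Mateo starts after Mei ends, so nothing later overlaps Mei either.
Aoife starts before Mateo ends → Mateo and Aoife overlap.
Rohan starts after Mateo ends.
Rohan starts after Aoife ends.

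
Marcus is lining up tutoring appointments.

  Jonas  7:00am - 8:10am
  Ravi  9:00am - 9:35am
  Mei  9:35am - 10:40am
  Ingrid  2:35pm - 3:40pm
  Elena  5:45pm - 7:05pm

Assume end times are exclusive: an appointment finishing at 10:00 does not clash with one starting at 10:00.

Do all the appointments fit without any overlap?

Sorted by start: Jonas, Ravi, Mei, Ingrid, Elena.
Ravi starts after Jonas ends, so nothing later overlaps Jonas either.
Mei starts exactly when Ravi ends (back-to-back, no overlap), so nothing later overlaps Ravi either.
Ingrid starts after Mei ends, so nothing later overlaps Mei either.
Elena starts after Ingrid ends.
Every pair is clear; the schedule has no overlaps.

Yes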